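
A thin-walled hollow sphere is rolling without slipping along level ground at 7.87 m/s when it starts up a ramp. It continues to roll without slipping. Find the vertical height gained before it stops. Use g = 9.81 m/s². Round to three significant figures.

h ≈ 5.26 m

For this body I = (2/3)MR², i.e. k = I/(MR²) = 2/3.
The rolling condition ω = v/R makes the rotational term ½I(v/R)² = ½kMv², so KE_total = ½(1+k)Mv² = (5/6)Mv².
All of this converts to potential energy at the highest point: (5/6)Mv₀² = Mgh.
Thus h = (1+k)v₀²/(2g) = 1.667 × 7.87² / (2 × 9.81) ≈ 5.26 m.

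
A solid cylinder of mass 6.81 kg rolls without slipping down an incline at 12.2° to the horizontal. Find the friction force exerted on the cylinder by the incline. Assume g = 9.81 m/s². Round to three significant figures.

f ≈ 4.71 N

The moment of inertia is (1/2)MR², giving k ≡ I/(MR²) = 0.5.
Along the incline Mg sinθ − f = Ma, and torque about the center fR = Iα = kMR²(a/R) gives f = kMa.
Combining, a = g sinθ/(1+k) and f = kMa = kMg sinθ/(1+k).
f = 0.5 × 6.81 × 9.81 × sin12.2° / 1.5 ≈ 4.71 N.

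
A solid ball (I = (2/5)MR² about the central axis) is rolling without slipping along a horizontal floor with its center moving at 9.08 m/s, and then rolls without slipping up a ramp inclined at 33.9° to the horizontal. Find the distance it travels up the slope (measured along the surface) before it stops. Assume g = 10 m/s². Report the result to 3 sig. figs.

The moment of inertia is (2/5)MR², giving k ≡ I/(MR²) = 0.4.
The rolling condition ω = v/R makes the rotational term ½I(v/R)² = ½kMv², so KE_total = ½(1+k)Mv² = (7/10)Mv².
Setting this equal to Mgh gives the vertical rise h = (1+k)v₀²/(2g) = 1.4×9.08²/(2×10) = 5.771 m.
The distance along the slope is d = h/sinθ = 5.771/sin33.9° ≈ 10.3 m.

d ≈ 10.3 m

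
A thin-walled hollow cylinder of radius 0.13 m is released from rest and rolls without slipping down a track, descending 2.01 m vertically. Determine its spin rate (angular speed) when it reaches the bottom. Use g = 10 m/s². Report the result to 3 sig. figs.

With I = MR², the ratio k = I/(MR²) is 1.
Pure rolling means v = ωR; then KE = ½Mv² + ½I(v/R)² = ½(1+k)Mv² = Mv².
Energy conservation Mgh = ½(1+k)Mv² gives v = √(2gh/(1+k)) = √(2 × 10 × 2.01 / 2) = 4.483 m/s.
The angular speed follows from ω = v/R = 4.483/0.13 ≈ 34.5 rad/s.

ω ≈ 34.5 rad/s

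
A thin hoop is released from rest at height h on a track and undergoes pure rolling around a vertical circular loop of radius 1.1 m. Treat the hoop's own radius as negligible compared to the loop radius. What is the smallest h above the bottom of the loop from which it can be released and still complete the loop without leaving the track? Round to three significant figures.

h_min ≈ 3.30 m

For this body I = MR², i.e. k = I/(MR²) = 1.
At the top, contact is just lost when gravity alone supplies the centripetal force: Mg = Mv_top²/r, i.e. v_top² = gr.
With ω = v/R, the kinetic energy at speed v is ½(1+k)Mv² = Mv².
Energy conservation from release (height h) to the top (height 2r): Mgh = Mg(2r) + M·gr.
Thus h_min = 2r + (1+k)r/2 = r(2 + 2/2) = 1.1 × 3 ≈ 3.30 m.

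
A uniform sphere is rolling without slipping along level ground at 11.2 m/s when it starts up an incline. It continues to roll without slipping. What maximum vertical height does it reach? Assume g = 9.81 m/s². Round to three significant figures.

For this body I = (2/5)MR², i.e. k = I/(MR²) = 0.4.
Rolling without slipping gives ω = v/R, so the total kinetic energy is ½Mv² + ½Iω² = ½(1+k)Mv² = (7/10)Mv².
All of this converts to potential energy at the highest point: (7/10)Mv₀² = Mgh.
Thus h = (1+k)v₀²/(2g) = 1.4 × 11.2² / (2 × 9.81) ≈ 8.95 m.

h ≈ 8.95 m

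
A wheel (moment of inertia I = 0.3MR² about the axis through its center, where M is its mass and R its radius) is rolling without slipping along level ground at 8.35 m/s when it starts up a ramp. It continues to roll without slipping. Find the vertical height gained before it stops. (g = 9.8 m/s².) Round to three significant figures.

h ≈ 4.62 m

The moment of inertia is 0.3MR², giving k ≡ I/(MR²) = 0.3.
Since it rolls without slipping, ω = v/R and KE = ½Mv² + ½Iω² = ½(1+k)Mv² = (13/20)Mv².
All of this converts to potential energy at the highest point: (13/20)Mv₀² = Mgh.
Thus h = (1+k)v₀²/(2g) = 1.3 × 8.35² / (2 × 9.8) ≈ 4.62 m.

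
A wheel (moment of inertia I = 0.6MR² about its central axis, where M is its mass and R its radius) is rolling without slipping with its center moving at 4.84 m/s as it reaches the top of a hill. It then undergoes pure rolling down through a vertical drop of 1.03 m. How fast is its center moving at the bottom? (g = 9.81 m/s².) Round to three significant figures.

For this body I = 0.6MR², i.e. k = I/(MR²) = 0.6.
Pure rolling means v = ωR; then KE = ½Mv² + ½I(v/R)² = ½(1+k)Mv² = (4/5)Mv².
Conserving energy between top and bottom: (4/5)Mv² = (4/5)Mv₀² + Mgh, hence v² = v₀² + 2gh/(1+k).
v = √(4.84² + 2×9.81×1.03/1.6) = √36.06 ≈ 6.00 m/s.

v ≈ 6.00 m/s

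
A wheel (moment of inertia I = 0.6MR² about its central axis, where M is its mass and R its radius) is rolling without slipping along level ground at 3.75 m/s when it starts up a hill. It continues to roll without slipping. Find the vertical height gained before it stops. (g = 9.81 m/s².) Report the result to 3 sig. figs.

The moment of inertia is 0.6MR², giving k ≡ I/(MR²) = 0.6.
Rolling without slipping gives ω = v/R, so the total kinetic energy is ½Mv² + ½Iω² = ½(1+k)Mv² = (4/5)Mv².
All of this converts to potential energy at the highest point: (4/5)Mv₀² = Mgh.
Thus h = (1+k)v₀²/(2g) = 1.6 × 3.75² / (2 × 9.81) ≈ 1.15 m.

h ≈ 1.15 m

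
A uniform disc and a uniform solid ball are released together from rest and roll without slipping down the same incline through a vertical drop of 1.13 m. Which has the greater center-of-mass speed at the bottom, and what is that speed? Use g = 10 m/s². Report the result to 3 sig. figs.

For rolling without slipping, Mgh = ½(1+k)Mv² where k = I/(MR²), so v = √(2gh/(1+k)).
Uniform disc: k = 0.5, giving v = √(2×10×1.13/1.5) = 3.882 m/s.
Uniform solid ball: k = 0.4, giving v = √(2×10×1.13/1.4) = 4.018 m/s.
The smaller k wins: the uniform solid ball, at ≈ 4.02 m/s.

the uniform solid ball, at v ≈ 4.02 m/s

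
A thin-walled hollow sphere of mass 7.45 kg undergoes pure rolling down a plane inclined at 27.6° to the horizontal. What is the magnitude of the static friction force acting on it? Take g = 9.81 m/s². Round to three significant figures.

f ≈ 13.5 N

The moment of inertia is (2/3)MR², giving k ≡ I/(MR²) = 2/3.
Newton's second law down the slope: Mg sinθ − f = Ma. The torque equation fR = Iα (with α = a/R) gives f = kMa.
Combining, a = g sinθ/(1+k) and f = kMa = kMg sinθ/(1+k).
f = (2/3) × 7.45 × 9.81 × sin27.6° / 1.667 ≈ 13.5 N.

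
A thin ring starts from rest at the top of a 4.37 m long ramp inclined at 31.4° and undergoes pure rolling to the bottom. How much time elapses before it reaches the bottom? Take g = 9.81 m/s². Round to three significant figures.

For this body I = MR², i.e. k = I/(MR²) = 1.
Newton's second law down the slope: Mg sinθ − f = Ma. The torque equation fR = Iα (with α = a/R) gives f = kMa.
Hence a = g sinθ/(1+k) = 9.81×sin31.4°/2 = 2.556 m/s².
Starting from rest, L = ½at², so t = √(2L/a) = √(2×4.37/2.556) ≈ 1.85 s.

t ≈ 1.85 s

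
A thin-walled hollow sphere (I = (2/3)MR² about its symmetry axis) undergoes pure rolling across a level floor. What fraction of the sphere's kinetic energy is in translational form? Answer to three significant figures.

fraction ≈ 0.600

For this body I = (2/3)MR², i.e. k = I/(MR²) = 2/3.
With ω = v/R, KE_trans = ½Mv² and KE_rot = ½Iω² = ½kMv², so KE_total = ½(1+k)Mv².
The translational fraction is therefore 1/(1+k) = 1/1.667 ≈ 0.600.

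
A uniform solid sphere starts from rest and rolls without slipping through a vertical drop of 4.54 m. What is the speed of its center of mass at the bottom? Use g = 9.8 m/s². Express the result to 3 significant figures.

For this body I = (2/5)MR², i.e. k = I/(MR²) = 0.4.
Pure rolling means v = ωR; then KE = ½Mv² + ½I(v/R)² = ½(1+k)Mv² = (7/10)Mv².
Setting Mgh = (7/10)Mv² gives v = √(2gh/(1+k)) = √(2·9.8·4.54/1.4) ≈ 7.97 m/s.

v ≈ 7.97 m/s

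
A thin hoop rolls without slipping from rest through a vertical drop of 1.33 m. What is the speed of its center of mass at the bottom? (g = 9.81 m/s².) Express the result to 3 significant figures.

For this body I = MR², i.e. k = I/(MR²) = 1.
Since it rolls without slipping, ω = v/R and KE = ½Mv² + ½Iω² = ½(1+k)Mv² = Mv².
Setting Mgh = Mv² gives v = √(2gh/(1+k)) = √(2·9.81·1.33/2) ≈ 3.61 m/s.

v ≈ 3.61 m/s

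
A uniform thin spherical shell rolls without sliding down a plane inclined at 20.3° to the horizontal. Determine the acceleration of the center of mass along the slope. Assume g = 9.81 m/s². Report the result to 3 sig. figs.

With I = (2/3)MR², the ratio k = I/(MR²) is 2/3.
Along the incline Mg sinθ − f = Ma, and torque about the center fR = Iα = kMR²(a/R) gives f = kMa.
Eliminating f: Mg sinθ = (1+k)Ma, so a = g sinθ/(1+k) = 9.81 × sin20.3° / 1.667 ≈ 2.04 m/s².

a ≈ 2.04 m/s²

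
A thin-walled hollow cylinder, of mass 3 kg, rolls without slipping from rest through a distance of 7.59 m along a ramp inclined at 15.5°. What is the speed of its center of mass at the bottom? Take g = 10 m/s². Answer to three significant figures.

Here I = MR², so the shape factor k = I/(MR²) = 1.
Since it rolls without slipping, ω = v/R and KE = ½Mv² + ½Iω² = ½(1+k)Mv² = Mv².
The vertical drop is h = L sinθ = 7.59 × sin15.5° = 2.028 m.
Setting Mgh = Mv² gives v = √(2gh/(1+k)) = √(2·10·2.028/2) ≈ 4.50 m/s.

v ≈ 4.50 m/s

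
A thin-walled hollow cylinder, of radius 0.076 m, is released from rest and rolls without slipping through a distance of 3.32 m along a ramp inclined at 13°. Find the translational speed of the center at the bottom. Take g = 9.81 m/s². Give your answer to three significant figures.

v ≈ 2.71 m/s

For this body I = MR², i.e. k = I/(MR²) = 1.
The rolling condition ω = v/R makes the rotational term ½I(v/R)² = ½kMv², so KE_total = ½(1+k)Mv² = Mv².
The vertical drop is h = L sinθ = 3.32 × sin13° = 0.7468 m.
Setting Mgh = Mv² gives v = √(2gh/(1+k)) = √(2·9.81·0.7468/2) ≈ 2.71 m/s.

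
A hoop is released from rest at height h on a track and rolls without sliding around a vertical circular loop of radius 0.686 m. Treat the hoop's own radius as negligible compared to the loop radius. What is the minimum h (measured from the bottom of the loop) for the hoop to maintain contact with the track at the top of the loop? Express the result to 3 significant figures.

h_min ≈ 2.06 m

Here I = MR², so the shape factor k = I/(MR²) = 1.
At the top of the loop, the minimum-contact condition is Mg = Mv_top²/r, so v_top² = gr.
With ω = v/R, the kinetic energy at speed v is ½(1+k)Mv² = Mv².
Energy conservation from release (height h) to the top (height 2r): Mgh = Mg(2r) + M·gr.
Thus h_min = 2r + (1+k)r/2 = r(2 + 2/2) = 0.686 × 3 ≈ 2.06 m.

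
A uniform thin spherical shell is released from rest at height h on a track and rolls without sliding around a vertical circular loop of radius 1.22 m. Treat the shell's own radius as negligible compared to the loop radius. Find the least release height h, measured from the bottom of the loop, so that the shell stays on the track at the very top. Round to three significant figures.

h_min ≈ 3.46 m

Here I = (2/3)MR², so the shape factor k = I/(MR²) = 2/3.
At the top of the loop, the minimum-contact condition is Mg = Mv_top²/r, so v_top² = gr.
With ω = v/R, the kinetic energy at speed v is ½(1+k)Mv² = (5/6)Mv².
Energy conservation from release (height h) to the top (height 2r): Mgh = Mg(2r) + (5/6)M·gr.
Thus h_min = 2r + (1+k)r/2 = r(2 + 1.667/2) = 1.22 × 2.833 ≈ 3.46 m.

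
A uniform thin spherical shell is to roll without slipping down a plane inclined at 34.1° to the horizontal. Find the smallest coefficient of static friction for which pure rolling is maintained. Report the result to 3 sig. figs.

The moment of inertia is (2/3)MR², giving k ≡ I/(MR²) = 2/3.
Newton's second law down the slope: Mg sinθ − f = Ma. The torque equation fR = Iα (with α = a/R) gives f = kMa.
These give a = g sinθ/(1+k) and the required friction f = kMg sinθ/(1+k).
With N = Mg cosθ, the no-slip condition f ≤ μN gives μ_min = f/N = k tanθ/(1+k).
μ_min = (2/3) × tan34.1° / 1.667 ≈ 0.271.

μ_min ≈ 0.271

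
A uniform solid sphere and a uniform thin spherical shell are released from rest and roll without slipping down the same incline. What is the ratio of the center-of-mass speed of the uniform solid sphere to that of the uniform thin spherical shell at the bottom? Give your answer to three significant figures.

Each satisfies Mgh = ½(1+k)Mv² with k = I/(MR²), so v ∝ 1/√(1+k).
For the uniform solid sphere k = 0.4; for the uniform thin spherical shell k = 2/3.
v₁/v₂ = √((1+k₂)/(1+k₁)) = √(1.667/1.4) ≈ 1.09.

v_ratio ≈ 1.09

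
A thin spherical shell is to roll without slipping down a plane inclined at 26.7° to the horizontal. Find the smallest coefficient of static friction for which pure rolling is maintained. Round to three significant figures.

μ_min ≈ 0.201

For this body I = (2/3)MR², i.e. k = I/(MR²) = 2/3.
Translational: Mg sinθ − f = Ma. Rotational about the CM: fR = Iα = kMRa, so f = kMa.
These give a = g sinθ/(1+k) and the required friction f = kMg sinθ/(1+k).
With N = Mg cosθ, the no-slip condition f ≤ μN gives μ_min = f/N = k tanθ/(1+k).
μ_min = (2/3) × tan26.7° / 1.667 ≈ 0.201.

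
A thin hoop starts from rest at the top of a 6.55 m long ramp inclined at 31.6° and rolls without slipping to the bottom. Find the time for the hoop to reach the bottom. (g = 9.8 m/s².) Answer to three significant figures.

t ≈ 2.26 s

With I = MR², the ratio k = I/(MR²) is 1.
Translational: Mg sinθ − f = Ma. Rotational about the CM: fR = Iα = kMRa, so f = kMa.
Hence a = g sinθ/(1+k) = 9.8×sin31.6°/2 = 2.568 m/s².
Starting from rest, L = ½at², so t = √(2L/a) = √(2×6.55/2.568) ≈ 2.26 s.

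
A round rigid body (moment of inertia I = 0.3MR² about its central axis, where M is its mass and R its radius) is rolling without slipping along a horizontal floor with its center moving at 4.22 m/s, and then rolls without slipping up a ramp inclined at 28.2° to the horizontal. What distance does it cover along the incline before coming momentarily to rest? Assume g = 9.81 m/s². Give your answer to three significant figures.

d ≈ 2.50 m

Here I = 0.3MR², so the shape factor k = I/(MR²) = 0.3.
The rolling condition ω = v/R makes the rotational term ½I(v/R)² = ½kMv², so KE_total = ½(1+k)Mv² = (13/20)Mv².
Setting this equal to Mgh gives the vertical rise h = (1+k)v₀²/(2g) = 1.3×4.22²/(2×9.81) = 1.18 m.
The distance along the slope is d = h/sinθ = 1.18/sin28.2° ≈ 2.50 m.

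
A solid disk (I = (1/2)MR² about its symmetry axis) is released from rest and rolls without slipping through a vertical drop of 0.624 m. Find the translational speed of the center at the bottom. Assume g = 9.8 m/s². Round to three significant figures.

v ≈ 2.86 m/s

With I = (1/2)MR², the ratio k = I/(MR²) is 0.5.
Since it rolls without slipping, ω = v/R and KE = ½Mv² + ½Iω² = ½(1+k)Mv² = (3/4)Mv².
Energy conservation: Mgh = (3/4)Mv², so v = √(2gh/(1+k)) = √(2 × 9.8 × 0.624 / 1.5) ≈ 2.86 m/s.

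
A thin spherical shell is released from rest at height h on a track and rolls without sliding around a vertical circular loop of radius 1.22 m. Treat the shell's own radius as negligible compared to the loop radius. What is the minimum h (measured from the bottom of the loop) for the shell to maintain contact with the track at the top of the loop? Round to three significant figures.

Here I = (2/3)MR², so the shape factor k = I/(MR²) = 2/3.
At the top of the loop, the minimum-contact condition is Mg = Mv_top²/r, so v_top² = gr.
With ω = v/R, the kinetic energy at speed v is ½(1+k)Mv² = (5/6)Mv².
Energy conservation from release (height h) to the top (height 2r): Mgh = Mg(2r) + (5/6)M·gr.
Thus h_min = 2r + (1+k)r/2 = r(2 + 1.667/2) = 1.22 × 2.833 ≈ 3.46 m.

h_min ≈ 3.46 m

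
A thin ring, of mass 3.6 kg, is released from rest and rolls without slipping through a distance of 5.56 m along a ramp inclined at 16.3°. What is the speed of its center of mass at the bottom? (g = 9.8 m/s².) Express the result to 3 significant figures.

With I = MR², the ratio k = I/(MR²) is 1.
The rolling condition ω = v/R makes the rotational term ½I(v/R)² = ½kMv², so KE_total = ½(1+k)Mv² = Mv².
The vertical drop is h = L sinθ = 5.56 × sin16.3° = 1.561 m.
Energy conservation: Mgh = Mv², so v = √(2gh/(1+k)) = √(2 × 9.8 × 1.561 / 2) ≈ 3.91 m/s.

v ≈ 3.91 m/s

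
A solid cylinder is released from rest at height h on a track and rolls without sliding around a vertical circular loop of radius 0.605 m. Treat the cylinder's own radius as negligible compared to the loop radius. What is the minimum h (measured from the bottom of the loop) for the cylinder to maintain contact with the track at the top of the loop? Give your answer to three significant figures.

With I = (1/2)MR², the ratio k = I/(MR²) is 0.5.
At the top, contact is just lost when gravity alone supplies the centripetal force: Mg = Mv_top²/r, i.e. v_top² = gr.
With ω = v/R, the kinetic energy at speed v is ½(1+k)Mv² = (3/4)Mv².
Energy conservation from release (height h) to the top (height 2r): Mgh = Mg(2r) + (3/4)M·gr.
Thus h_min = 2r + (1+k)r/2 = r(2 + 1.5/2) = 0.605 × 2.75 ≈ 1.66 m.

h_min ≈ 1.66 m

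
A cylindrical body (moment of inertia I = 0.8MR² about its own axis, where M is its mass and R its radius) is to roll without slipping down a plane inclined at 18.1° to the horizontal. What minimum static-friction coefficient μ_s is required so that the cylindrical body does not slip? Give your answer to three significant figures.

With I = 0.8MR², the ratio k = I/(MR²) is 0.8.
Along the incline Mg sinθ − f = Ma, and torque about the center fR = Iα = kMR²(a/R) gives f = kMa.
These give a = g sinθ/(1+k) and the required friction f = kMg sinθ/(1+k).
With N = Mg cosθ, the no-slip condition f ≤ μN gives μ_min = f/N = k tanθ/(1+k).
μ_min = 0.8 × tan18.1° / 1.8 ≈ 0.145.

μ_min ≈ 0.145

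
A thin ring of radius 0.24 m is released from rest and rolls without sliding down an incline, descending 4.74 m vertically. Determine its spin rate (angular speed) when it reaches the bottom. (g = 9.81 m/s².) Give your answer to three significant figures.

With I = MR², the ratio k = I/(MR²) is 1.
Pure rolling means v = ωR; then KE = ½Mv² + ½I(v/R)² = ½(1+k)Mv² = Mv².
Energy conservation Mgh = ½(1+k)Mv² gives v = √(2gh/(1+k)) = √(2 × 9.81 × 4.74 / 2) = 6.819 m/s.
The angular speed follows from ω = v/R = 6.819/0.24 ≈ 28.4 rad/s.

ω ≈ 28.4 rad/s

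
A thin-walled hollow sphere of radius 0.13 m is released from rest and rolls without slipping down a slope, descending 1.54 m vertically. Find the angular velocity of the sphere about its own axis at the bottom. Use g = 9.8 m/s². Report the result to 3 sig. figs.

ω ≈ 32.7 rad/s

With I = (2/3)MR², the ratio k = I/(MR²) is 2/3.
Since it rolls without slipping, ω = v/R and KE = ½Mv² + ½Iω² = ½(1+k)Mv² = (5/6)Mv².
Energy conservation Mgh = ½(1+k)Mv² gives v = √(2gh/(1+k)) = √(2 × 9.8 × 1.54 / 1.667) = 4.256 m/s.
Then ω = v/R = 4.256 / 0.13 ≈ 32.7 rad/s.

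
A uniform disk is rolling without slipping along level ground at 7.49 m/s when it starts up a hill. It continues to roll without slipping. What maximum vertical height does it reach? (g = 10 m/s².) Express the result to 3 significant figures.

h ≈ 4.21 m

Here I = (1/2)MR², so the shape factor k = I/(MR²) = 0.5.
Rolling without slipping gives ω = v/R, so the total kinetic energy is ½Mv² + ½Iω² = ½(1+k)Mv² = (3/4)Mv².
At the top the kinetic energy is zero, so (3/4)Mv₀² = Mgh.
Thus h = (1+k)v₀²/(2g) = 1.5 × 7.49² / (2 × 10) ≈ 4.21 m.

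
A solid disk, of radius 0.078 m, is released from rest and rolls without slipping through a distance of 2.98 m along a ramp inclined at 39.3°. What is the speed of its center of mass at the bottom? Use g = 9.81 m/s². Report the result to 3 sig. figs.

v ≈ 4.97 m/s

For this body I = (1/2)MR², i.e. k = I/(MR²) = 0.5.
Since it rolls without slipping, ω = v/R and KE = ½Mv² + ½Iω² = ½(1+k)Mv² = (3/4)Mv².
The vertical drop is h = L sinθ = 2.98 × sin39.3° = 1.887 m.
Energy conservation: Mgh = (3/4)Mv², so v = √(2gh/(1+k)) = √(2 × 9.81 × 1.887 / 1.5) ≈ 4.97 m/s.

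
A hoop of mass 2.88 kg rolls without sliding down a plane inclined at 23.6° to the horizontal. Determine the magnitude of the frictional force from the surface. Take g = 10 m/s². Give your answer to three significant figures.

Here I = MR², so the shape factor k = I/(MR²) = 1.
Newton's second law down the slope: Mg sinθ − f = Ma. The torque equation fR = Iα (with α = a/R) gives f = kMa.
Combining, a = g sinθ/(1+k) and f = kMa = kMg sinθ/(1+k).
f = 1 × 2.88 × 10 × sin23.6° / 2 ≈ 5.77 N.

f ≈ 5.77 N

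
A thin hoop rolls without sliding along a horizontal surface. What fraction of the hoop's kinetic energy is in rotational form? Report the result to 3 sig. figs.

For this body I = MR², i.e. k = I/(MR²) = 1.
Since ω = v/R, the translational part is ½Mv² and the rotational part is ½I(v/R)² = ½kMv²; the total is ½(1+k)Mv².
The rotational fraction is therefore k/(1+k) = 1/2 ≈ 0.500.

fraction ≈ 0.500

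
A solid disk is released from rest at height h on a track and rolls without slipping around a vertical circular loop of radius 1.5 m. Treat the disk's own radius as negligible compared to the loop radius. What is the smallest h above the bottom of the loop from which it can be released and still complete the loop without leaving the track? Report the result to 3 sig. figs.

For this body I = (1/2)MR², i.e. k = I/(MR²) = 0.5.
At the top of the loop, the minimum-contact condition is Mg = Mv_top²/r, so v_top² = gr.
With ω = v/R, the kinetic energy at speed v is ½(1+k)Mv² = (3/4)Mv².
Energy conservation from release (height h) to the top (height 2r): Mgh = Mg(2r) + (3/4)M·gr.
Thus h_min = 2r + (1+k)r/2 = r(2 + 1.5/2) = 1.5 × 2.75 ≈ 4.13 m.

h_min ≈ 4.13 m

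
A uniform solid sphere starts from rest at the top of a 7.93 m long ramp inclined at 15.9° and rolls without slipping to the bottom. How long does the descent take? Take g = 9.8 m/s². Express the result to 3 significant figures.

With I = (2/5)MR², the ratio k = I/(MR²) is 0.4.
Translational: Mg sinθ − f = Ma. Rotational about the CM: fR = Iα = kMRa, so f = kMa.
Hence a = g sinθ/(1+k) = 9.8×sin15.9°/1.4 = 1.918 m/s².
With constant a from rest, t = √(2L/a) = √(2·7.93/1.918) ≈ 2.88 s.

t ≈ 2.88 s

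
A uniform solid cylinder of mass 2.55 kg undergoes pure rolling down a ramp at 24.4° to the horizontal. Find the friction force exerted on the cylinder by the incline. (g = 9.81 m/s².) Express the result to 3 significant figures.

With I = (1/2)MR², the ratio k = I/(MR²) is 0.5.
Along the incline Mg sinθ − f = Ma, and torque about the center fR = Iα = kMR²(a/R) gives f = kMa.
Combining, a = g sinθ/(1+k) and f = kMa = kMg sinθ/(1+k).
f = 0.5 × 2.55 × 9.81 × sin24.4° / 1.5 ≈ 3.44 N.

f ≈ 3.44 N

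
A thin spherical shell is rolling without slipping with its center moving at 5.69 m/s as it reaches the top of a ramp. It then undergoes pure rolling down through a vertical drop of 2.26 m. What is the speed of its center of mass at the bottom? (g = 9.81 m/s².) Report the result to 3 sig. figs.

v ≈ 7.68 m/s

With I = (2/3)MR², the ratio k = I/(MR²) is 2/3.
Pure rolling means v = ωR; then KE = ½Mv² + ½I(v/R)² = ½(1+k)Mv² = (5/6)Mv².
Conserving energy between top and bottom: (5/6)Mv² = (5/6)Mv₀² + Mgh, hence v² = v₀² + 2gh/(1+k).
v = √(5.69² + 2×9.81×2.26/1.667) = √58.98 ≈ 7.68 m/s.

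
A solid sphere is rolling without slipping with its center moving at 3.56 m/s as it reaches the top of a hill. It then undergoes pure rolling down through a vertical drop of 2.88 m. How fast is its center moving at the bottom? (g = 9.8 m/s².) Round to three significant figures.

The moment of inertia is (2/5)MR², giving k ≡ I/(MR²) = 0.4.
Since it rolls without slipping, ω = v/R and KE = ½Mv² + ½Iω² = ½(1+k)Mv² = (7/10)Mv².
Energy conservation: (7/10)Mv₀² + Mgh = (7/10)Mv², so v² = v₀² + 2gh/(1+k).
v = √(3.56² + 2×9.8×2.88/1.4) = √52.99 ≈ 7.28 m/s.

v ≈ 7.28 m/s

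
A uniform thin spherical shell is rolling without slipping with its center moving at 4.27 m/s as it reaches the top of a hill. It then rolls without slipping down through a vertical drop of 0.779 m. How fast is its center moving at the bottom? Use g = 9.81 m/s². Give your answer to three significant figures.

v ≈ 5.23 m/s

With I = (2/3)MR², the ratio k = I/(MR²) is 2/3.
The rolling condition ω = v/R makes the rotational term ½I(v/R)² = ½kMv², so KE_total = ½(1+k)Mv² = (5/6)Mv².
Conserving energy between top and bottom: (5/6)Mv² = (5/6)Mv₀² + Mgh, hence v² = v₀² + 2gh/(1+k).
v = √(4.27² + 2×9.81×0.779/1.667) = √27.4 ≈ 5.23 m/s.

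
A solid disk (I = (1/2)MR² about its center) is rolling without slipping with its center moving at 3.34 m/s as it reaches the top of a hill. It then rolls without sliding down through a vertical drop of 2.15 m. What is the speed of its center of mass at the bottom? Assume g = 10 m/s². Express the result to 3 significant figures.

Here I = (1/2)MR², so the shape factor k = I/(MR²) = 0.5.
Rolling without slipping gives ω = v/R, so the total kinetic energy is ½Mv² + ½Iω² = ½(1+k)Mv² = (3/4)Mv².
Energy conservation: (3/4)Mv₀² + Mgh = (3/4)Mv², so v² = v₀² + 2gh/(1+k).
v = √(3.34² + 2×10×2.15/1.5) = √39.82 ≈ 6.31 m/s.

v ≈ 6.31 m/s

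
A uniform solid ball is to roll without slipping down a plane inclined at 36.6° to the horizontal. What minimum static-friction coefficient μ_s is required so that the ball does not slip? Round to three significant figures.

μ_min ≈ 0.212

The moment of inertia is (2/5)MR², giving k ≡ I/(MR²) = 0.4.
Along the incline Mg sinθ − f = Ma, and torque about the center fR = Iα = kMR²(a/R) gives f = kMa.
These give a = g sinθ/(1+k) and the required friction f = kMg sinθ/(1+k).
With N = Mg cosθ, the no-slip condition f ≤ μN gives μ_min = f/N = k tanθ/(1+k).
μ_min = 0.4 × tan36.6° / 1.4 ≈ 0.212.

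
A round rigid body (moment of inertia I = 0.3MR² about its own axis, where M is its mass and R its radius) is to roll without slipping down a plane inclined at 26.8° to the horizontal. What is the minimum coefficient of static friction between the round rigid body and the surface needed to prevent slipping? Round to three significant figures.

With I = 0.3MR², the ratio k = I/(MR²) is 0.3.
Newton's second law down the slope: Mg sinθ − f = Ma. The torque equation fR = Iα (with α = a/R) gives f = kMa.
These give a = g sinθ/(1+k) and the required friction f = kMg sinθ/(1+k).
With N = Mg cosθ, the no-slip condition f ≤ μN gives μ_min = f/N = k tanθ/(1+k).
μ_min = 0.3 × tan26.8° / 1.3 ≈ 0.117.

μ_min ≈ 0.117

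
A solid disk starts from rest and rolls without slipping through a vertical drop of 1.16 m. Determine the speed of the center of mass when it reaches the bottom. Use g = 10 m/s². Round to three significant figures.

v ≈ 3.93 m/s

The moment of inertia is (1/2)MR², giving k ≡ I/(MR²) = 0.5.
The rolling condition ω = v/R makes the rotational term ½I(v/R)² = ½kMv², so KE_total = ½(1+k)Mv² = (3/4)Mv².
Energy conservation: Mgh = (3/4)Mv², so v = √(2gh/(1+k)) = √(2 × 10 × 1.16 / 1.5) ≈ 3.93 m/s.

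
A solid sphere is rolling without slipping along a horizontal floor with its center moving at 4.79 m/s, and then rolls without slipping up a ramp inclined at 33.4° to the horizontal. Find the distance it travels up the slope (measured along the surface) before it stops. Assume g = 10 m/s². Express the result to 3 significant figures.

The moment of inertia is (2/5)MR², giving k ≡ I/(MR²) = 0.4.
Pure rolling means v = ωR; then KE = ½Mv² + ½I(v/R)² = ½(1+k)Mv² = (7/10)Mv².
Setting this equal to Mgh gives the vertical rise h = (1+k)v₀²/(2g) = 1.4×4.79²/(2×10) = 1.606 m.
Along the incline, d = h/sinθ = 1.606/sin33.4° ≈ 2.92 m.

d ≈ 2.92 m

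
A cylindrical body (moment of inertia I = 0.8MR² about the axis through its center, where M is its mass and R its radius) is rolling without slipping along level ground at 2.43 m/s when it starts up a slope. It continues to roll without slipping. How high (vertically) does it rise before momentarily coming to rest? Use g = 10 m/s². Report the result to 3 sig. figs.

h ≈ 0.531 m

With I = 0.8MR², the ratio k = I/(MR²) is 0.8.
The rolling condition ω = v/R makes the rotational term ½I(v/R)² = ½kMv², so KE_total = ½(1+k)Mv² = (9/10)Mv².
At the top the kinetic energy is zero, so (9/10)Mv₀² = Mgh.
Thus h = (1+k)v₀²/(2g) = 1.8 × 2.43² / (2 × 10) ≈ 0.531 m.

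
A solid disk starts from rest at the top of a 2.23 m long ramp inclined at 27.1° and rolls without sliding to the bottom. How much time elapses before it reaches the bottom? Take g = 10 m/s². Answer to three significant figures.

t ≈ 1.21 s

Here I = (1/2)MR², so the shape factor k = I/(MR²) = 0.5.
Translational: Mg sinθ − f = Ma. Rotational about the CM: fR = Iα = kMRa, so f = kMa.
Hence a = g sinθ/(1+k) = 10×sin27.1°/1.5 = 3.037 m/s².
With constant a from rest, t = √(2L/a) = √(2·2.23/3.037) ≈ 1.21 s.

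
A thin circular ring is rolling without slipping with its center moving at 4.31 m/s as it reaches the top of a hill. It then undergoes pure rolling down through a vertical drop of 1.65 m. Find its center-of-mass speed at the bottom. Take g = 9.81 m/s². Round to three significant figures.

v ≈ 5.90 m/s

The moment of inertia is MR², giving k ≡ I/(MR²) = 1.
Pure rolling means v = ωR; then KE = ½Mv² + ½I(v/R)² = ½(1+k)Mv² = Mv².
Energy conservation: Mv₀² + Mgh = Mv², so v² = v₀² + 2gh/(1+k).
v = √(4.31² + 2×9.81×1.65/2) = √34.76 ≈ 5.90 m/s.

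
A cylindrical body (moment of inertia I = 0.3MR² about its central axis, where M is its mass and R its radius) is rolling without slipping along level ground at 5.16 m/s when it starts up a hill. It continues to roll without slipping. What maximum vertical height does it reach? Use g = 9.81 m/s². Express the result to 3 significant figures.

Here I = 0.3MR², so the shape factor k = I/(MR²) = 0.3.
Since it rolls without slipping, ω = v/R and KE = ½Mv² + ½Iω² = ½(1+k)Mv² = (13/20)Mv².
All of this converts to potential energy at the highest point: (13/20)Mv₀² = Mgh.
Thus h = (1+k)v₀²/(2g) = 1.3 × 5.16² / (2 × 9.81) ≈ 1.76 m.

h ≈ 1.76 m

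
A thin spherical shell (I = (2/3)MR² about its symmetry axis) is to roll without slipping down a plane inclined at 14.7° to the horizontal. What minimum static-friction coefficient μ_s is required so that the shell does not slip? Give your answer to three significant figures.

For this body I = (2/3)MR², i.e. k = I/(MR²) = 2/3.
Along the incline Mg sinθ − f = Ma, and torque about the center fR = Iα = kMR²(a/R) gives f = kMa.
These give a = g sinθ/(1+k) and the required friction f = kMg sinθ/(1+k).
With N = Mg cosθ, the no-slip condition f ≤ μN gives μ_min = f/N = k tanθ/(1+k).
μ_min = (2/3) × tan14.7° / 1.667 ≈ 0.105.

μ_min ≈ 0.105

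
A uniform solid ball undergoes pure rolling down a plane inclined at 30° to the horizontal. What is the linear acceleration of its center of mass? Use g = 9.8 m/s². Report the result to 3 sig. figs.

a ≈ 3.50 m/s²

Here I = (2/5)MR², so the shape factor k = I/(MR²) = 0.4.
Newton's second law down the slope: Mg sinθ − f = Ma. The torque equation fR = Iα (with α = a/R) gives f = kMa.
Eliminating f: Mg sinθ = (1+k)Ma, so a = g sinθ/(1+k) = 9.8 × sin30° / 1.4 ≈ 3.50 m/s².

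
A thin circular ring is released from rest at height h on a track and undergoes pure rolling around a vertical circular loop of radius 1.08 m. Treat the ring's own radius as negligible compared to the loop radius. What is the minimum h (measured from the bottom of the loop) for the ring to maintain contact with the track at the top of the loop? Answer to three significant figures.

h_min ≈ 3.24 m

For this body I = MR², i.e. k = I/(MR²) = 1.
At the top, contact is just lost when gravity alone supplies the centripetal force: Mg = Mv_top²/r, i.e. v_top² = gr.
With ω = v/R, the kinetic energy at speed v is ½(1+k)Mv² = Mv².
Energy conservation from release (height h) to the top (height 2r): Mgh = Mg(2r) + M·gr.
Thus h_min = 2r + (1+k)r/2 = r(2 + 2/2) = 1.08 × 3 ≈ 3.24 m.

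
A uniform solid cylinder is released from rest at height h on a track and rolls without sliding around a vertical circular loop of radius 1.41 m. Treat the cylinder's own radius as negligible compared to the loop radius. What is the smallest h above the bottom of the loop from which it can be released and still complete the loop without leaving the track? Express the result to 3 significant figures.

The moment of inertia is (1/2)MR², giving k ≡ I/(MR²) = 0.5.
At the top of the loop, the minimum-contact condition is Mg = Mv_top²/r, so v_top² = gr.
With ω = v/R, the kinetic energy at speed v is ½(1+k)Mv² = (3/4)Mv².
Energy conservation from release (height h) to the top (height 2r): Mgh = Mg(2r) + (3/4)M·gr.
Thus h_min = 2r + (1+k)r/2 = r(2 + 1.5/2) = 1.41 × 2.75 ≈ 3.88 m.

h_min ≈ 3.88 m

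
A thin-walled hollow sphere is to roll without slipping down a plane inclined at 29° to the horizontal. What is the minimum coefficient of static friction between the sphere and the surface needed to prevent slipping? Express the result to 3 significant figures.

μ_min ≈ 0.222

For this body I = (2/3)MR², i.e. k = I/(MR²) = 2/3.
Translational: Mg sinθ − f = Ma. Rotational about the CM: fR = Iα = kMRa, so f = kMa.
These give a = g sinθ/(1+k) and the required friction f = kMg sinθ/(1+k).
With N = Mg cosθ, the no-slip condition f ≤ μN gives μ_min = f/N = k tanθ/(1+k).
μ_min = (2/3) × tan29° / 1.667 ≈ 0.222.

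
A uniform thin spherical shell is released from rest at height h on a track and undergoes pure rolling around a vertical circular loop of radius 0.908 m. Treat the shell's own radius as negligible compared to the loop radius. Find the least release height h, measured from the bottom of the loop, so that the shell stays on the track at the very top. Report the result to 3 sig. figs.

Here I = (2/3)MR², so the shape factor k = I/(MR²) = 2/3.
At the top, contact is just lost when gravity alone supplies the centripetal force: Mg = Mv_top²/r, i.e. v_top² = gr.
With ω = v/R, the kinetic energy at speed v is ½(1+k)Mv² = (5/6)Mv².
Energy conservation from release (height h) to the top (height 2r): Mgh = Mg(2r) + (5/6)M·gr.
Thus h_min = 2r + (1+k)r/2 = r(2 + 1.667/2) = 0.908 × 2.833 ≈ 2.57 m.

h_min ≈ 2.57 m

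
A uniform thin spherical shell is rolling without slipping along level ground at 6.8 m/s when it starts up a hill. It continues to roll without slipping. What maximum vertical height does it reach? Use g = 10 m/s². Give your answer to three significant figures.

h ≈ 3.85 m

The moment of inertia is (2/3)MR², giving k ≡ I/(MR²) = 2/3.
Rolling without slipping gives ω = v/R, so the total kinetic energy is ½Mv² + ½Iω² = ½(1+k)Mv² = (5/6)Mv².
All of this converts to potential energy at the highest point: (5/6)Mv₀² = Mgh.
Thus h = (1+k)v₀²/(2g) = 1.667 × 6.8² / (2 × 10) ≈ 3.85 m.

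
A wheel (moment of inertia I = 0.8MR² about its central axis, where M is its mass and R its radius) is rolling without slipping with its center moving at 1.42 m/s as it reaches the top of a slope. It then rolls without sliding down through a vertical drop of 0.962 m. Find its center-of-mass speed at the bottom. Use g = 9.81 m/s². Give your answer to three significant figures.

v ≈ 3.54 m/s

With I = 0.8MR², the ratio k = I/(MR²) is 0.8.
Pure rolling means v = ωR; then KE = ½Mv² + ½I(v/R)² = ½(1+k)Mv² = (9/10)Mv².
Energy conservation: (9/10)Mv₀² + Mgh = (9/10)Mv², so v² = v₀² + 2gh/(1+k).
v = √(1.42² + 2×9.81×0.962/1.8) = √12.5 ≈ 3.54 m/s.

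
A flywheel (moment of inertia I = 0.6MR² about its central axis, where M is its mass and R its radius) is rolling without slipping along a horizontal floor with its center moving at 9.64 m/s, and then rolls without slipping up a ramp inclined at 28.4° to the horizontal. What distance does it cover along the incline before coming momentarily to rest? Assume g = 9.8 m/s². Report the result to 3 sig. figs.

With I = 0.6MR², the ratio k = I/(MR²) is 0.6.
Rolling without slipping gives ω = v/R, so the total kinetic energy is ½Mv² + ½Iω² = ½(1+k)Mv² = (4/5)Mv².
Setting this equal to Mgh gives the vertical rise h = (1+k)v₀²/(2g) = 1.6×9.64²/(2×9.8) = 7.586 m.
The distance along the slope is d = h/sinθ = 7.586/sin28.4° ≈ 15.9 m.

d ≈ 15.9 m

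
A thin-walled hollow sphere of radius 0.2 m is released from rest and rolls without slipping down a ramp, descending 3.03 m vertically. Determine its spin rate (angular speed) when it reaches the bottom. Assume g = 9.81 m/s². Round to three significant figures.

ω ≈ 29.9 rad/s

The moment of inertia is (2/3)MR², giving k ≡ I/(MR²) = 2/3.
The rolling condition ω = v/R makes the rotational term ½I(v/R)² = ½kMv², so KE_total = ½(1+k)Mv² = (5/6)Mv².
Energy conservation Mgh = ½(1+k)Mv² gives v = √(2gh/(1+k)) = √(2 × 9.81 × 3.03 / 1.667) = 5.972 m/s.
The angular speed follows from ω = v/R = 5.972/0.2 ≈ 29.9 rad/s.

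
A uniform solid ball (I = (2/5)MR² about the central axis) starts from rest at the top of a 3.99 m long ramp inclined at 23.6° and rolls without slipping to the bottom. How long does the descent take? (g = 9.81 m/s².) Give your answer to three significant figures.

With I = (2/5)MR², the ratio k = I/(MR²) is 0.4.
Along the incline Mg sinθ − f = Ma, and torque about the center fR = Iα = kMR²(a/R) gives f = kMa.
Hence a = g sinθ/(1+k) = 9.81×sin23.6°/1.4 = 2.805 m/s².
With constant a from rest, t = √(2L/a) = √(2·3.99/2.805) ≈ 1.69 s.

t ≈ 1.69 s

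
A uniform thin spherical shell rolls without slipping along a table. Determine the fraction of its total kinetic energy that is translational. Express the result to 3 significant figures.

For this body I = (2/3)MR², i.e. k = I/(MR²) = 2/3.
With ω = v/R, KE_trans = ½Mv² and KE_rot = ½Iω² = ½kMv², so KE_total = ½(1+k)Mv².
The translational fraction is therefore 1/(1+k) = 1/1.667 ≈ 0.600.

fraction ≈ 0.600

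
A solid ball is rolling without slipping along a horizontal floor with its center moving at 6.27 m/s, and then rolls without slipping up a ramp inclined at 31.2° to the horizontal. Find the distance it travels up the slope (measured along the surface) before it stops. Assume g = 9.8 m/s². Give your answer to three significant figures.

d ≈ 5.42 m

Here I = (2/5)MR², so the shape factor k = I/(MR²) = 0.4.
Rolling without slipping gives ω = v/R, so the total kinetic energy is ½Mv² + ½Iω² = ½(1+k)Mv² = (7/10)Mv².
Setting this equal to Mgh gives the vertical rise h = (1+k)v₀²/(2g) = 1.4×6.27²/(2×9.8) = 2.808 m.
Along the incline, d = h/sinθ = 2.808/sin31.2° ≈ 5.42 m.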